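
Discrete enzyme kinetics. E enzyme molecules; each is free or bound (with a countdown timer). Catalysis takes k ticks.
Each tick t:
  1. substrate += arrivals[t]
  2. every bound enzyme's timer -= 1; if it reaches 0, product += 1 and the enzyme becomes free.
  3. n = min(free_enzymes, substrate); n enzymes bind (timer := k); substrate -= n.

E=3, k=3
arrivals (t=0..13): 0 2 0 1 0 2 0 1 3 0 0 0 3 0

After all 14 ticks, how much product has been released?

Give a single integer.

t=0: arr=0 -> substrate=0 bound=0 product=0
t=1: arr=2 -> substrate=0 bound=2 product=0
t=2: arr=0 -> substrate=0 bound=2 product=0
t=3: arr=1 -> substrate=0 bound=3 product=0
t=4: arr=0 -> substrate=0 bound=1 product=2
t=5: arr=2 -> substrate=0 bound=3 product=2
t=6: arr=0 -> substrate=0 bound=2 product=3
t=7: arr=1 -> substrate=0 bound=3 product=3
t=8: arr=3 -> substrate=1 bound=3 product=5
t=9: arr=0 -> substrate=1 bound=3 product=5
t=10: arr=0 -> substrate=0 bound=3 product=6
t=11: arr=0 -> substrate=0 bound=1 product=8
t=12: arr=3 -> substrate=1 bound=3 product=8
t=13: arr=0 -> substrate=0 bound=3 product=9

Answer: 9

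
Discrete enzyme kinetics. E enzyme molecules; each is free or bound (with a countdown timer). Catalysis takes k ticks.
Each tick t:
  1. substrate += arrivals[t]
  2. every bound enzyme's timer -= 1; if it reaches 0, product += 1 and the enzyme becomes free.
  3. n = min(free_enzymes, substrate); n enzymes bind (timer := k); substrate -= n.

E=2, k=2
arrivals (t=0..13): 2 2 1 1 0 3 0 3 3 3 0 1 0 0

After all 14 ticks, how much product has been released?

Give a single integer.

t=0: arr=2 -> substrate=0 bound=2 product=0
t=1: arr=2 -> substrate=2 bound=2 product=0
t=2: arr=1 -> substrate=1 bound=2 product=2
t=3: arr=1 -> substrate=2 bound=2 product=2
t=4: arr=0 -> substrate=0 bound=2 product=4
t=5: arr=3 -> substrate=3 bound=2 product=4
t=6: arr=0 -> substrate=1 bound=2 product=6
t=7: arr=3 -> substrate=4 bound=2 product=6
t=8: arr=3 -> substrate=5 bound=2 product=8
t=9: arr=3 -> substrate=8 bound=2 product=8
t=10: arr=0 -> substrate=6 bound=2 product=10
t=11: arr=1 -> substrate=7 bound=2 product=10
t=12: arr=0 -> substrate=5 bound=2 product=12
t=13: arr=0 -> substrate=5 bound=2 product=12

Answer: 12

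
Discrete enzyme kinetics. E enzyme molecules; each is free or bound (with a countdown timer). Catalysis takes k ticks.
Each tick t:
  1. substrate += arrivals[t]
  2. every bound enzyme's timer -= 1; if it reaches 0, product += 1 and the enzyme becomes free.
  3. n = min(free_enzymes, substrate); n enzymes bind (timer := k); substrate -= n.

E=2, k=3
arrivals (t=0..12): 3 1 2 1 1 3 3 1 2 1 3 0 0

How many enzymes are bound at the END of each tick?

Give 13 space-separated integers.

t=0: arr=3 -> substrate=1 bound=2 product=0
t=1: arr=1 -> substrate=2 bound=2 product=0
t=2: arr=2 -> substrate=4 bound=2 product=0
t=3: arr=1 -> substrate=3 bound=2 product=2
t=4: arr=1 -> substrate=4 bound=2 product=2
t=5: arr=3 -> substrate=7 bound=2 product=2
t=6: arr=3 -> substrate=8 bound=2 product=4
t=7: arr=1 -> substrate=9 bound=2 product=4
t=8: arr=2 -> substrate=11 bound=2 product=4
t=9: arr=1 -> substrate=10 bound=2 product=6
t=10: arr=3 -> substrate=13 bound=2 product=6
t=11: arr=0 -> substrate=13 bound=2 product=6
t=12: arr=0 -> substrate=11 bound=2 product=8

Answer: 2 2 2 2 2 2 2 2 2 2 2 2 2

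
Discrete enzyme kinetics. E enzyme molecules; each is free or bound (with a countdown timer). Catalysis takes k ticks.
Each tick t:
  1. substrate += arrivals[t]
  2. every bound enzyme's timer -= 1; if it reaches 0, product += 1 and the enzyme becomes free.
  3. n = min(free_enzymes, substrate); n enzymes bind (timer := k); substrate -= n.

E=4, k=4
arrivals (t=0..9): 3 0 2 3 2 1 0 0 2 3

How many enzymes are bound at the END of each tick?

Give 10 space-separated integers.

Answer: 3 3 4 4 4 4 4 4 4 4

Derivation:
t=0: arr=3 -> substrate=0 bound=3 product=0
t=1: arr=0 -> substrate=0 bound=3 product=0
t=2: arr=2 -> substrate=1 bound=4 product=0
t=3: arr=3 -> substrate=4 bound=4 product=0
t=4: arr=2 -> substrate=3 bound=4 product=3
t=5: arr=1 -> substrate=4 bound=4 product=3
t=6: arr=0 -> substrate=3 bound=4 product=4
t=7: arr=0 -> substrate=3 bound=4 product=4
t=8: arr=2 -> substrate=2 bound=4 product=7
t=9: arr=3 -> substrate=5 bound=4 product=7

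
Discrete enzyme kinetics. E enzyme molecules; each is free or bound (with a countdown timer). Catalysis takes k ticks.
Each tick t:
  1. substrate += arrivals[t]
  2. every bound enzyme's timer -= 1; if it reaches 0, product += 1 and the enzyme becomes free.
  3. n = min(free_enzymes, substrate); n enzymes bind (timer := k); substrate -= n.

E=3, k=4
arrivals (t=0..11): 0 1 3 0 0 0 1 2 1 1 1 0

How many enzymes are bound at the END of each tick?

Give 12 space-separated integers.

Answer: 0 1 3 3 3 3 2 3 3 3 3 3

Derivation:
t=0: arr=0 -> substrate=0 bound=0 product=0
t=1: arr=1 -> substrate=0 bound=1 product=0
t=2: arr=3 -> substrate=1 bound=3 product=0
t=3: arr=0 -> substrate=1 bound=3 product=0
t=4: arr=0 -> substrate=1 bound=3 product=0
t=5: arr=0 -> substrate=0 bound=3 product=1
t=6: arr=1 -> substrate=0 bound=2 product=3
t=7: arr=2 -> substrate=1 bound=3 product=3
t=8: arr=1 -> substrate=2 bound=3 product=3
t=9: arr=1 -> substrate=2 bound=3 product=4
t=10: arr=1 -> substrate=2 bound=3 product=5
t=11: arr=0 -> substrate=1 bound=3 product=6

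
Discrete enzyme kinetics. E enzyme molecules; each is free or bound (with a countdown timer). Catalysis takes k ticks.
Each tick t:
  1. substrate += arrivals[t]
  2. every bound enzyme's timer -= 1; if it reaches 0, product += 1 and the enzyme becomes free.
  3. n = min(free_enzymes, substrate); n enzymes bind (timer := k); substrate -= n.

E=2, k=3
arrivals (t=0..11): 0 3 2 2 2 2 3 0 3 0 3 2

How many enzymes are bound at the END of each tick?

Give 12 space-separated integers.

t=0: arr=0 -> substrate=0 bound=0 product=0
t=1: arr=3 -> substrate=1 bound=2 product=0
t=2: arr=2 -> substrate=3 bound=2 product=0
t=3: arr=2 -> substrate=5 bound=2 product=0
t=4: arr=2 -> substrate=5 bound=2 product=2
t=5: arr=2 -> substrate=7 bound=2 product=2
t=6: arr=3 -> substrate=10 bound=2 product=2
t=7: arr=0 -> substrate=8 bound=2 product=4
t=8: arr=3 -> substrate=11 bound=2 product=4
t=9: arr=0 -> substrate=11 bound=2 product=4
t=10: arr=3 -> substrate=12 bound=2 product=6
t=11: arr=2 -> substrate=14 bound=2 product=6

Answer: 0 2 2 2 2 2 2 2 2 2 2 2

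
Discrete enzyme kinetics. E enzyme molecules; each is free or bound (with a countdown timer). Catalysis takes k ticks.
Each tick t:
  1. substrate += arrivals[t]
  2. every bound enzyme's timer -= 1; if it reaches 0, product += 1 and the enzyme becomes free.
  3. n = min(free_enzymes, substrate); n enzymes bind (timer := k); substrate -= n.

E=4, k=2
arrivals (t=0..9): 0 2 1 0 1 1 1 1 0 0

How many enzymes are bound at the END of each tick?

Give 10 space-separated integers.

t=0: arr=0 -> substrate=0 bound=0 product=0
t=1: arr=2 -> substrate=0 bound=2 product=0
t=2: arr=1 -> substrate=0 bound=3 product=0
t=3: arr=0 -> substrate=0 bound=1 product=2
t=4: arr=1 -> substrate=0 bound=1 product=3
t=5: arr=1 -> substrate=0 bound=2 product=3
t=6: arr=1 -> substrate=0 bound=2 product=4
t=7: arr=1 -> substrate=0 bound=2 product=5
t=8: arr=0 -> substrate=0 bound=1 product=6
t=9: arr=0 -> substrate=0 bound=0 product=7

Answer: 0 2 3 1 1 2 2 2 1 0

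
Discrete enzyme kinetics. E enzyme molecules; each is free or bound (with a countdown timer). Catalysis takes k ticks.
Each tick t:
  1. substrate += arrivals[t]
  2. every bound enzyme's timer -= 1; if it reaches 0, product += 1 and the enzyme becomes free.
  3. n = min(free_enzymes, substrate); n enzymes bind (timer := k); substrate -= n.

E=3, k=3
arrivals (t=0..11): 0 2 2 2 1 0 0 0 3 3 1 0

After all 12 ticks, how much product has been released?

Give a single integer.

t=0: arr=0 -> substrate=0 bound=0 product=0
t=1: arr=2 -> substrate=0 bound=2 product=0
t=2: arr=2 -> substrate=1 bound=3 product=0
t=3: arr=2 -> substrate=3 bound=3 product=0
t=4: arr=1 -> substrate=2 bound=3 product=2
t=5: arr=0 -> substrate=1 bound=3 product=3
t=6: arr=0 -> substrate=1 bound=3 product=3
t=7: arr=0 -> substrate=0 bound=2 product=5
t=8: arr=3 -> substrate=1 bound=3 product=6
t=9: arr=3 -> substrate=4 bound=3 product=6
t=10: arr=1 -> substrate=4 bound=3 product=7
t=11: arr=0 -> substrate=2 bound=3 product=9

Answer: 9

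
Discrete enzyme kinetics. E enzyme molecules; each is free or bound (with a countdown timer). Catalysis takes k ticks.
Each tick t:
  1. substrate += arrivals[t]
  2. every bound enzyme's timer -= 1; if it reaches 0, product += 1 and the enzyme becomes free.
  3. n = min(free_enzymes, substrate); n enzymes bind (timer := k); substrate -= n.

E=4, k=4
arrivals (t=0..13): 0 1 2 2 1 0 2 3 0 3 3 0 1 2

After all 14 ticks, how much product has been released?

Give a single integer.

Answer: 9

Derivation:
t=0: arr=0 -> substrate=0 bound=0 product=0
t=1: arr=1 -> substrate=0 bound=1 product=0
t=2: arr=2 -> substrate=0 bound=3 product=0
t=3: arr=2 -> substrate=1 bound=4 product=0
t=4: arr=1 -> substrate=2 bound=4 product=0
t=5: arr=0 -> substrate=1 bound=4 product=1
t=6: arr=2 -> substrate=1 bound=4 product=3
t=7: arr=3 -> substrate=3 bound=4 product=4
t=8: arr=0 -> substrate=3 bound=4 product=4
t=9: arr=3 -> substrate=5 bound=4 product=5
t=10: arr=3 -> substrate=6 bound=4 product=7
t=11: arr=0 -> substrate=5 bound=4 product=8
t=12: arr=1 -> substrate=6 bound=4 product=8
t=13: arr=2 -> substrate=7 bound=4 product=9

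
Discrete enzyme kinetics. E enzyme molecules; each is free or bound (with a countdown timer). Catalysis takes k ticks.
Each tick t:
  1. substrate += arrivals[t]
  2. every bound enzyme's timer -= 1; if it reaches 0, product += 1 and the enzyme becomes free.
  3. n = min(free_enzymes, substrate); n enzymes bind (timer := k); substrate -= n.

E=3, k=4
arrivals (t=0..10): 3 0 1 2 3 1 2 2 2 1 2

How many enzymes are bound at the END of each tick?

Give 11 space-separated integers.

t=0: arr=3 -> substrate=0 bound=3 product=0
t=1: arr=0 -> substrate=0 bound=3 product=0
t=2: arr=1 -> substrate=1 bound=3 product=0
t=3: arr=2 -> substrate=3 bound=3 product=0
t=4: arr=3 -> substrate=3 bound=3 product=3
t=5: arr=1 -> substrate=4 bound=3 product=3
t=6: arr=2 -> substrate=6 bound=3 product=3
t=7: arr=2 -> substrate=8 bound=3 product=3
t=8: arr=2 -> substrate=7 bound=3 product=6
t=9: arr=1 -> substrate=8 bound=3 product=6
t=10: arr=2 -> substrate=10 bound=3 product=6

Answer: 3 3 3 3 3 3 3 3 3 3 3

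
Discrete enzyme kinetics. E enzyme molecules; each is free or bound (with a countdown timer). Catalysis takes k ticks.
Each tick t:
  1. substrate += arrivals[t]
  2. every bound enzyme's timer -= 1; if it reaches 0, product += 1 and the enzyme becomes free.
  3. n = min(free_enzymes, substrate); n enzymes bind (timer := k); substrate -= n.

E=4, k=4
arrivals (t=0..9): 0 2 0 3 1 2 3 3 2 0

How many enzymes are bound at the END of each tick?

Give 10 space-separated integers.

Answer: 0 2 2 4 4 4 4 4 4 4

Derivation:
t=0: arr=0 -> substrate=0 bound=0 product=0
t=1: arr=2 -> substrate=0 bound=2 product=0
t=2: arr=0 -> substrate=0 bound=2 product=0
t=3: arr=3 -> substrate=1 bound=4 product=0
t=4: arr=1 -> substrate=2 bound=4 product=0
t=5: arr=2 -> substrate=2 bound=4 product=2
t=6: arr=3 -> substrate=5 bound=4 product=2
t=7: arr=3 -> substrate=6 bound=4 product=4
t=8: arr=2 -> substrate=8 bound=4 product=4
t=9: arr=0 -> substrate=6 bound=4 product=6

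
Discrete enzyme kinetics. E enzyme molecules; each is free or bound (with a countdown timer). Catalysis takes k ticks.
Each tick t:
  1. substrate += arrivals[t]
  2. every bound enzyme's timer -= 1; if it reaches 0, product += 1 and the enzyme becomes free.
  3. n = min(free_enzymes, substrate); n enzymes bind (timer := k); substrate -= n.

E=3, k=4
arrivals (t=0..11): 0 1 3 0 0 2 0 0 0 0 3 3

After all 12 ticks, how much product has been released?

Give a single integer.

t=0: arr=0 -> substrate=0 bound=0 product=0
t=1: arr=1 -> substrate=0 bound=1 product=0
t=2: arr=3 -> substrate=1 bound=3 product=0
t=3: arr=0 -> substrate=1 bound=3 product=0
t=4: arr=0 -> substrate=1 bound=3 product=0
t=5: arr=2 -> substrate=2 bound=3 product=1
t=6: arr=0 -> substrate=0 bound=3 product=3
t=7: arr=0 -> substrate=0 bound=3 product=3
t=8: arr=0 -> substrate=0 bound=3 product=3
t=9: arr=0 -> substrate=0 bound=2 product=4
t=10: arr=3 -> substrate=0 bound=3 product=6
t=11: arr=3 -> substrate=3 bound=3 product=6

Answer: 6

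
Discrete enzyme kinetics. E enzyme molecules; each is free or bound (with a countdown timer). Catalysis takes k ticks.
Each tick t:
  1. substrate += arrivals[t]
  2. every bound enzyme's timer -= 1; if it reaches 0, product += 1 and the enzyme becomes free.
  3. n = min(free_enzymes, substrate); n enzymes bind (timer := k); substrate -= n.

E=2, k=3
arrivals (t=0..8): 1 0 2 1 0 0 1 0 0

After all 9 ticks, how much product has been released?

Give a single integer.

Answer: 4

Derivation:
t=0: arr=1 -> substrate=0 bound=1 product=0
t=1: arr=0 -> substrate=0 bound=1 product=0
t=2: arr=2 -> substrate=1 bound=2 product=0
t=3: arr=1 -> substrate=1 bound=2 product=1
t=4: arr=0 -> substrate=1 bound=2 product=1
t=5: arr=0 -> substrate=0 bound=2 product=2
t=6: arr=1 -> substrate=0 bound=2 product=3
t=7: arr=0 -> substrate=0 bound=2 product=3
t=8: arr=0 -> substrate=0 bound=1 product=4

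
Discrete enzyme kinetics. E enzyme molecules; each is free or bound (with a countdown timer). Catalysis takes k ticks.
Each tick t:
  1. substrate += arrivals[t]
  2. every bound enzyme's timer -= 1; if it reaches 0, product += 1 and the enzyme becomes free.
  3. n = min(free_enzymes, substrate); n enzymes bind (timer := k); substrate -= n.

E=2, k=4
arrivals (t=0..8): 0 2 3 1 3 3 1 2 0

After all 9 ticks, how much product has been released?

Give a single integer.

t=0: arr=0 -> substrate=0 bound=0 product=0
t=1: arr=2 -> substrate=0 bound=2 product=0
t=2: arr=3 -> substrate=3 bound=2 product=0
t=3: arr=1 -> substrate=4 bound=2 product=0
t=4: arr=3 -> substrate=7 bound=2 product=0
t=5: arr=3 -> substrate=8 bound=2 product=2
t=6: arr=1 -> substrate=9 bound=2 product=2
t=7: arr=2 -> substrate=11 bound=2 product=2
t=8: arr=0 -> substrate=11 bound=2 product=2

Answer: 2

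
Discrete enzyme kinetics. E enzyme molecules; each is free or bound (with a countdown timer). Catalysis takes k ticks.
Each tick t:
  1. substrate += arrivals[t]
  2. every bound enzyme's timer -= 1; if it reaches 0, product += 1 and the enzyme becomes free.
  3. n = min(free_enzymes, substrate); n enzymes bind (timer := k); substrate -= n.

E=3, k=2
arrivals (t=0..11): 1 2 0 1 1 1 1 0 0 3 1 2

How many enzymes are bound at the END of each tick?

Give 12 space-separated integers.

t=0: arr=1 -> substrate=0 bound=1 product=0
t=1: arr=2 -> substrate=0 bound=3 product=0
t=2: arr=0 -> substrate=0 bound=2 product=1
t=3: arr=1 -> substrate=0 bound=1 product=3
t=4: arr=1 -> substrate=0 bound=2 product=3
t=5: arr=1 -> substrate=0 bound=2 product=4
t=6: arr=1 -> substrate=0 bound=2 product=5
t=7: arr=0 -> substrate=0 bound=1 product=6
t=8: arr=0 -> substrate=0 bound=0 product=7
t=9: arr=3 -> substrate=0 bound=3 product=7
t=10: arr=1 -> substrate=1 bound=3 product=7
t=11: arr=2 -> substrate=0 bound=3 product=10

Answer: 1 3 2 1 2 2 2 1 0 3 3 3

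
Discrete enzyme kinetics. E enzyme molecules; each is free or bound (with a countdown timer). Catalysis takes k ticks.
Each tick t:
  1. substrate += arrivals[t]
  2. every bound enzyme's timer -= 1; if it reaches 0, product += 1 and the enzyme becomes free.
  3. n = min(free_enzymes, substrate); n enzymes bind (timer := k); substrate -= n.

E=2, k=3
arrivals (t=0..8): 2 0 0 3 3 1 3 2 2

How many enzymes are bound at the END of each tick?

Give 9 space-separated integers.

Answer: 2 2 2 2 2 2 2 2 2

Derivation:
t=0: arr=2 -> substrate=0 bound=2 product=0
t=1: arr=0 -> substrate=0 bound=2 product=0
t=2: arr=0 -> substrate=0 bound=2 product=0
t=3: arr=3 -> substrate=1 bound=2 product=2
t=4: arr=3 -> substrate=4 bound=2 product=2
t=5: arr=1 -> substrate=5 bound=2 product=2
t=6: arr=3 -> substrate=6 bound=2 product=4
t=7: arr=2 -> substrate=8 bound=2 product=4
t=8: arr=2 -> substrate=10 bound=2 product=4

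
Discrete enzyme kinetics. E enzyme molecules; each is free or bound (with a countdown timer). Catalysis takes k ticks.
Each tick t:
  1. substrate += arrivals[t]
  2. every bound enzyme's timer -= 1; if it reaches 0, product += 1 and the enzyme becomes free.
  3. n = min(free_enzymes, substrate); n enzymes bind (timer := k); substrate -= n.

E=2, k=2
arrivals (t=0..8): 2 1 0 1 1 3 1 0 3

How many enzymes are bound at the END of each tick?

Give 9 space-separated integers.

Answer: 2 2 1 2 2 2 2 2 2

Derivation:
t=0: arr=2 -> substrate=0 bound=2 product=0
t=1: arr=1 -> substrate=1 bound=2 product=0
t=2: arr=0 -> substrate=0 bound=1 product=2
t=3: arr=1 -> substrate=0 bound=2 product=2
t=4: arr=1 -> substrate=0 bound=2 product=3
t=5: arr=3 -> substrate=2 bound=2 product=4
t=6: arr=1 -> substrate=2 bound=2 product=5
t=7: arr=0 -> substrate=1 bound=2 product=6
t=8: arr=3 -> substrate=3 bound=2 product=7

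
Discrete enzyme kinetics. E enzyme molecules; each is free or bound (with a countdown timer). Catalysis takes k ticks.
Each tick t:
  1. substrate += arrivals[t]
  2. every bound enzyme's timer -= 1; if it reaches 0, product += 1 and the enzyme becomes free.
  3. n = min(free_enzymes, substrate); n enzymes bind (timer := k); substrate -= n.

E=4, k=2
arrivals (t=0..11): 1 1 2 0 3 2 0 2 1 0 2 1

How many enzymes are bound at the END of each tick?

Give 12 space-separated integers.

t=0: arr=1 -> substrate=0 bound=1 product=0
t=1: arr=1 -> substrate=0 bound=2 product=0
t=2: arr=2 -> substrate=0 bound=3 product=1
t=3: arr=0 -> substrate=0 bound=2 product=2
t=4: arr=3 -> substrate=0 bound=3 product=4
t=5: arr=2 -> substrate=1 bound=4 product=4
t=6: arr=0 -> substrate=0 bound=2 product=7
t=7: arr=2 -> substrate=0 bound=3 product=8
t=8: arr=1 -> substrate=0 bound=3 product=9
t=9: arr=0 -> substrate=0 bound=1 product=11
t=10: arr=2 -> substrate=0 bound=2 product=12
t=11: arr=1 -> substrate=0 bound=3 product=12

Answer: 1 2 3 2 3 4 2 3 3 1 2 3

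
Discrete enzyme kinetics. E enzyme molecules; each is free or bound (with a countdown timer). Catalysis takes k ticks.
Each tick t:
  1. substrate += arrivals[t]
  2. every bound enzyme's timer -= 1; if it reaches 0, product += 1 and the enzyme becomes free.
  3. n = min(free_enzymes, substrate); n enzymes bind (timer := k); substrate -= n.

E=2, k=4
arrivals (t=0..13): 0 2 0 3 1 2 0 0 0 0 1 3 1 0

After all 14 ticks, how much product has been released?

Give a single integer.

Answer: 6

Derivation:
t=0: arr=0 -> substrate=0 bound=0 product=0
t=1: arr=2 -> substrate=0 bound=2 product=0
t=2: arr=0 -> substrate=0 bound=2 product=0
t=3: arr=3 -> substrate=3 bound=2 product=0
t=4: arr=1 -> substrate=4 bound=2 product=0
t=5: arr=2 -> substrate=4 bound=2 product=2
t=6: arr=0 -> substrate=4 bound=2 product=2
t=7: arr=0 -> substrate=4 bound=2 product=2
t=8: arr=0 -> substrate=4 bound=2 product=2
t=9: arr=0 -> substrate=2 bound=2 product=4
t=10: arr=1 -> substrate=3 bound=2 product=4
t=11: arr=3 -> substrate=6 bound=2 product=4
t=12: arr=1 -> substrate=7 bound=2 product=4
t=13: arr=0 -> substrate=5 bound=2 product=6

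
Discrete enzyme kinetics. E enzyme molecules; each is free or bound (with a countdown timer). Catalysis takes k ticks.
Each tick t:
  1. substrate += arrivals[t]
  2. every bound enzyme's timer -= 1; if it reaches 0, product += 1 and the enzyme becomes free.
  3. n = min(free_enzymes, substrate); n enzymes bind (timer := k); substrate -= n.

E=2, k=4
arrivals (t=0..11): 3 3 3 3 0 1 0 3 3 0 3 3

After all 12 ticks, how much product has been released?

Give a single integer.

t=0: arr=3 -> substrate=1 bound=2 product=0
t=1: arr=3 -> substrate=4 bound=2 product=0
t=2: arr=3 -> substrate=7 bound=2 product=0
t=3: arr=3 -> substrate=10 bound=2 product=0
t=4: arr=0 -> substrate=8 bound=2 product=2
t=5: arr=1 -> substrate=9 bound=2 product=2
t=6: arr=0 -> substrate=9 bound=2 product=2
t=7: arr=3 -> substrate=12 bound=2 product=2
t=8: arr=3 -> substrate=13 bound=2 product=4
t=9: arr=0 -> substrate=13 bound=2 product=4
t=10: arr=3 -> substrate=16 bound=2 product=4
t=11: arr=3 -> substrate=19 bound=2 product=4

Answer: 4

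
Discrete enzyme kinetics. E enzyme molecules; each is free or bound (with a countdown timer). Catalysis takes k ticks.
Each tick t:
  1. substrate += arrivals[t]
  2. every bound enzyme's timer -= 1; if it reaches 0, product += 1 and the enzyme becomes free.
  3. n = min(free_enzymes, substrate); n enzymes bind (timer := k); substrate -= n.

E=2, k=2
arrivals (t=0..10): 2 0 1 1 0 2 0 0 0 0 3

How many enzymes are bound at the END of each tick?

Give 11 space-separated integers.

t=0: arr=2 -> substrate=0 bound=2 product=0
t=1: arr=0 -> substrate=0 bound=2 product=0
t=2: arr=1 -> substrate=0 bound=1 product=2
t=3: arr=1 -> substrate=0 bound=2 product=2
t=4: arr=0 -> substrate=0 bound=1 product=3
t=5: arr=2 -> substrate=0 bound=2 product=4
t=6: arr=0 -> substrate=0 bound=2 product=4
t=7: arr=0 -> substrate=0 bound=0 product=6
t=8: arr=0 -> substrate=0 bound=0 product=6
t=9: arr=0 -> substrate=0 bound=0 product=6
t=10: arr=3 -> substrate=1 bound=2 product=6

Answer: 2 2 1 2 1 2 2 0 0 0 2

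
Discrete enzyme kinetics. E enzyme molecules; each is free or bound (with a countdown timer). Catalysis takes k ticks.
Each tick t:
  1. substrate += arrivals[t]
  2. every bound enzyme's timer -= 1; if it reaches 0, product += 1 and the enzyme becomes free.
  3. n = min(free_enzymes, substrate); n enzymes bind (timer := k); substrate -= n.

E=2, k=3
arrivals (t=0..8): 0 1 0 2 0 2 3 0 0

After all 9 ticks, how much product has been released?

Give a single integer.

t=0: arr=0 -> substrate=0 bound=0 product=0
t=1: arr=1 -> substrate=0 bound=1 product=0
t=2: arr=0 -> substrate=0 bound=1 product=0
t=3: arr=2 -> substrate=1 bound=2 product=0
t=4: arr=0 -> substrate=0 bound=2 product=1
t=5: arr=2 -> substrate=2 bound=2 product=1
t=6: arr=3 -> substrate=4 bound=2 product=2
t=7: arr=0 -> substrate=3 bound=2 product=3
t=8: arr=0 -> substrate=3 bound=2 product=3

Answer: 3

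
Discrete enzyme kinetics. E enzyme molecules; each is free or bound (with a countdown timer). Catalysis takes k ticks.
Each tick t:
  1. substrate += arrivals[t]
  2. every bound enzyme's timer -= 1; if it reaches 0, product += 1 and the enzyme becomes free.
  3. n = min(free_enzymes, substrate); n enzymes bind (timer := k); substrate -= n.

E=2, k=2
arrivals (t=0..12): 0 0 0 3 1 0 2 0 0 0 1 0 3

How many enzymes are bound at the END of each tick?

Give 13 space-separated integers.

Answer: 0 0 0 2 2 2 2 2 2 0 1 1 2

Derivation:
t=0: arr=0 -> substrate=0 bound=0 product=0
t=1: arr=0 -> substrate=0 bound=0 product=0
t=2: arr=0 -> substrate=0 bound=0 product=0
t=3: arr=3 -> substrate=1 bound=2 product=0
t=4: arr=1 -> substrate=2 bound=2 product=0
t=5: arr=0 -> substrate=0 bound=2 product=2
t=6: arr=2 -> substrate=2 bound=2 product=2
t=7: arr=0 -> substrate=0 bound=2 product=4
t=8: arr=0 -> substrate=0 bound=2 product=4
t=9: arr=0 -> substrate=0 bound=0 product=6
t=10: arr=1 -> substrate=0 bound=1 product=6
t=11: arr=0 -> substrate=0 bound=1 product=6
t=12: arr=3 -> substrate=1 bound=2 product=7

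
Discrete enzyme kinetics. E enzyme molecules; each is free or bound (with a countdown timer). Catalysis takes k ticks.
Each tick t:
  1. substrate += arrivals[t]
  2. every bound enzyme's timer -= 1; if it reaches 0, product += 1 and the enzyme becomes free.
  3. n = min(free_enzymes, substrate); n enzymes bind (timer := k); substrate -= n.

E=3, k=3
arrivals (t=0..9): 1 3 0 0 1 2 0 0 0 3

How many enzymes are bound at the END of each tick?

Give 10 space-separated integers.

t=0: arr=1 -> substrate=0 bound=1 product=0
t=1: arr=3 -> substrate=1 bound=3 product=0
t=2: arr=0 -> substrate=1 bound=3 product=0
t=3: arr=0 -> substrate=0 bound=3 product=1
t=4: arr=1 -> substrate=0 bound=2 product=3
t=5: arr=2 -> substrate=1 bound=3 product=3
t=6: arr=0 -> substrate=0 bound=3 product=4
t=7: arr=0 -> substrate=0 bound=2 product=5
t=8: arr=0 -> substrate=0 bound=1 product=6
t=9: arr=3 -> substrate=0 bound=3 product=7

Answer: 1 3 3 3 2 3 3 2 1 3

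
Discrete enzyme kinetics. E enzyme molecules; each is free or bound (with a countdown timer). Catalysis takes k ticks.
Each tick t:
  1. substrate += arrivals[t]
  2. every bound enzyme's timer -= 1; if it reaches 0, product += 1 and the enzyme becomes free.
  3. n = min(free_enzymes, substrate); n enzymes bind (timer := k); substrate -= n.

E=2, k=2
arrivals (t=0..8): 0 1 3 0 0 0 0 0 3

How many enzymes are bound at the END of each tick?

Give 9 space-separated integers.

t=0: arr=0 -> substrate=0 bound=0 product=0
t=1: arr=1 -> substrate=0 bound=1 product=0
t=2: arr=3 -> substrate=2 bound=2 product=0
t=3: arr=0 -> substrate=1 bound=2 product=1
t=4: arr=0 -> substrate=0 bound=2 product=2
t=5: arr=0 -> substrate=0 bound=1 product=3
t=6: arr=0 -> substrate=0 bound=0 product=4
t=7: arr=0 -> substrate=0 bound=0 product=4
t=8: arr=3 -> substrate=1 bound=2 product=4

Answer: 0 1 2 2 2 1 0 0 2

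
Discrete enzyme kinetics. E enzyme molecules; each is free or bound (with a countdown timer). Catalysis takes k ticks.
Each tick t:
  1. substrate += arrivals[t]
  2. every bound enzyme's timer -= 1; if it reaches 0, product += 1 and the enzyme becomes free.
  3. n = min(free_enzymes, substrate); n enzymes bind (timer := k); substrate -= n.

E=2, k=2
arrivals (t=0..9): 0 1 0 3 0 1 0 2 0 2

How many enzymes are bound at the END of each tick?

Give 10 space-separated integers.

Answer: 0 1 1 2 2 2 2 2 2 2

Derivation:
t=0: arr=0 -> substrate=0 bound=0 product=0
t=1: arr=1 -> substrate=0 bound=1 product=0
t=2: arr=0 -> substrate=0 bound=1 product=0
t=3: arr=3 -> substrate=1 bound=2 product=1
t=4: arr=0 -> substrate=1 bound=2 product=1
t=5: arr=1 -> substrate=0 bound=2 product=3
t=6: arr=0 -> substrate=0 bound=2 product=3
t=7: arr=2 -> substrate=0 bound=2 product=5
t=8: arr=0 -> substrate=0 bound=2 product=5
t=9: arr=2 -> substrate=0 bound=2 product=7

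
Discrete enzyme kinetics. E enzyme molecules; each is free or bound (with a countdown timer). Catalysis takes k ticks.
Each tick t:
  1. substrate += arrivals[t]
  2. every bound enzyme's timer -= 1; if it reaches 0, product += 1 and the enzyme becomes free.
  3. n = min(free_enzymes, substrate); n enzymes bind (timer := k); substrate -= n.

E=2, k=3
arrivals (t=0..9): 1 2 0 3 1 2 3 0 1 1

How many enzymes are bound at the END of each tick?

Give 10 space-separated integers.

Answer: 1 2 2 2 2 2 2 2 2 2

Derivation:
t=0: arr=1 -> substrate=0 bound=1 product=0
t=1: arr=2 -> substrate=1 bound=2 product=0
t=2: arr=0 -> substrate=1 bound=2 product=0
t=3: arr=3 -> substrate=3 bound=2 product=1
t=4: arr=1 -> substrate=3 bound=2 product=2
t=5: arr=2 -> substrate=5 bound=2 product=2
t=6: arr=3 -> substrate=7 bound=2 product=3
t=7: arr=0 -> substrate=6 bound=2 product=4
t=8: arr=1 -> substrate=7 bound=2 product=4
t=9: arr=1 -> substrate=7 bound=2 product=5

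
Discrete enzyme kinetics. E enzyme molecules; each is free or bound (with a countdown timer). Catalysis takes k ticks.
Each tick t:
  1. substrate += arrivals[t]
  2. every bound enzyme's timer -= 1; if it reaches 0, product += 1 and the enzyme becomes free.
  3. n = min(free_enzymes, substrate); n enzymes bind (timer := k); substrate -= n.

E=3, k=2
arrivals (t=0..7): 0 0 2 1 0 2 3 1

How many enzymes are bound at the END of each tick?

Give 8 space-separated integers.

Answer: 0 0 2 3 1 2 3 3

Derivation:
t=0: arr=0 -> substrate=0 bound=0 product=0
t=1: arr=0 -> substrate=0 bound=0 product=0
t=2: arr=2 -> substrate=0 bound=2 product=0
t=3: arr=1 -> substrate=0 bound=3 product=0
t=4: arr=0 -> substrate=0 bound=1 product=2
t=5: arr=2 -> substrate=0 bound=2 product=3
t=6: arr=3 -> substrate=2 bound=3 product=3
t=7: arr=1 -> substrate=1 bound=3 product=5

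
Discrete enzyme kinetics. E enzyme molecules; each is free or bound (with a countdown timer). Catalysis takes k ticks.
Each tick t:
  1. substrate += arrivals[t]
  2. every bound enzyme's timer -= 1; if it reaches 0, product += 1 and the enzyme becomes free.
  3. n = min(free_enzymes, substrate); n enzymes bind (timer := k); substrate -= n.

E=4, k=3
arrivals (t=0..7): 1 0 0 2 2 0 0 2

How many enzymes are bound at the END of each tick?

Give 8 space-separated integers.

t=0: arr=1 -> substrate=0 bound=1 product=0
t=1: arr=0 -> substrate=0 bound=1 product=0
t=2: arr=0 -> substrate=0 bound=1 product=0
t=3: arr=2 -> substrate=0 bound=2 product=1
t=4: arr=2 -> substrate=0 bound=4 product=1
t=5: arr=0 -> substrate=0 bound=4 product=1
t=6: arr=0 -> substrate=0 bound=2 product=3
t=7: arr=2 -> substrate=0 bound=2 product=5

Answer: 1 1 1 2 4 4 2 2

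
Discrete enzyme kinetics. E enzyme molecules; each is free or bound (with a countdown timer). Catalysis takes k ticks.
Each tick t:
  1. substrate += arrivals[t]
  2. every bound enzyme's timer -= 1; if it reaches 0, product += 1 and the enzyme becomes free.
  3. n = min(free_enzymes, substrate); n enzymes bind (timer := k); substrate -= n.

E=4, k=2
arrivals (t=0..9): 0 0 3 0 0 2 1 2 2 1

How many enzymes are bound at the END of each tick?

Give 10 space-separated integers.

Answer: 0 0 3 3 0 2 3 3 4 3

Derivation:
t=0: arr=0 -> substrate=0 bound=0 product=0
t=1: arr=0 -> substrate=0 bound=0 product=0
t=2: arr=3 -> substrate=0 bound=3 product=0
t=3: arr=0 -> substrate=0 bound=3 product=0
t=4: arr=0 -> substrate=0 bound=0 product=3
t=5: arr=2 -> substrate=0 bound=2 product=3
t=6: arr=1 -> substrate=0 bound=3 product=3
t=7: arr=2 -> substrate=0 bound=3 product=5
t=8: arr=2 -> substrate=0 bound=4 product=6
t=9: arr=1 -> substrate=0 bound=3 product=8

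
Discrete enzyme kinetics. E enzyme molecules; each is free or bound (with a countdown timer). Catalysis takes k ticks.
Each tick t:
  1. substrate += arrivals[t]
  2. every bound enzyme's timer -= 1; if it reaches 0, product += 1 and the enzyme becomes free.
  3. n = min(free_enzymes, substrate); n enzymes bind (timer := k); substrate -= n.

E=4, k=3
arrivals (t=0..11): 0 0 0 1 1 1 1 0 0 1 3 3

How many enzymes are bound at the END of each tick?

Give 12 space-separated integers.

t=0: arr=0 -> substrate=0 bound=0 product=0
t=1: arr=0 -> substrate=0 bound=0 product=0
t=2: arr=0 -> substrate=0 bound=0 product=0
t=3: arr=1 -> substrate=0 bound=1 product=0
t=4: arr=1 -> substrate=0 bound=2 product=0
t=5: arr=1 -> substrate=0 bound=3 product=0
t=6: arr=1 -> substrate=0 bound=3 product=1
t=7: arr=0 -> substrate=0 bound=2 product=2
t=8: arr=0 -> substrate=0 bound=1 product=3
t=9: arr=1 -> substrate=0 bound=1 product=4
t=10: arr=3 -> substrate=0 bound=4 product=4
t=11: arr=3 -> substrate=3 bound=4 product=4

Answer: 0 0 0 1 2 3 3 2 1 1 4 4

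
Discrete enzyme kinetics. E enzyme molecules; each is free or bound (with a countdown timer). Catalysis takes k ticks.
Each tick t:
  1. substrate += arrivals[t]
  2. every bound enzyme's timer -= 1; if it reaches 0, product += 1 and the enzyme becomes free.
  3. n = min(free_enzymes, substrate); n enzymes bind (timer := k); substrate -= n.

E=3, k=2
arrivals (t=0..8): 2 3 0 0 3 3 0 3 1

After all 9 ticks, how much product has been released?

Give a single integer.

t=0: arr=2 -> substrate=0 bound=2 product=0
t=1: arr=3 -> substrate=2 bound=3 product=0
t=2: arr=0 -> substrate=0 bound=3 product=2
t=3: arr=0 -> substrate=0 bound=2 product=3
t=4: arr=3 -> substrate=0 bound=3 product=5
t=5: arr=3 -> substrate=3 bound=3 product=5
t=6: arr=0 -> substrate=0 bound=3 product=8
t=7: arr=3 -> substrate=3 bound=3 product=8
t=8: arr=1 -> substrate=1 bound=3 product=11

Answer: 11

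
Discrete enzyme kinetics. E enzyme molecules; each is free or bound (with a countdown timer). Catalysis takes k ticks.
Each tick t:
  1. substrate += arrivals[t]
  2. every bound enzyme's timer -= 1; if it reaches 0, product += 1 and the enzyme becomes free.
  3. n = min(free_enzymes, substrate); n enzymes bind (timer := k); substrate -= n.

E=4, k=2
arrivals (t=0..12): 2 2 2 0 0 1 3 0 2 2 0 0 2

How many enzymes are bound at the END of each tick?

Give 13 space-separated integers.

t=0: arr=2 -> substrate=0 bound=2 product=0
t=1: arr=2 -> substrate=0 bound=4 product=0
t=2: arr=2 -> substrate=0 bound=4 product=2
t=3: arr=0 -> substrate=0 bound=2 product=4
t=4: arr=0 -> substrate=0 bound=0 product=6
t=5: arr=1 -> substrate=0 bound=1 product=6
t=6: arr=3 -> substrate=0 bound=4 product=6
t=7: arr=0 -> substrate=0 bound=3 product=7
t=8: arr=2 -> substrate=0 bound=2 product=10
t=9: arr=2 -> substrate=0 bound=4 product=10
t=10: arr=0 -> substrate=0 bound=2 product=12
t=11: arr=0 -> substrate=0 bound=0 product=14
t=12: arr=2 -> substrate=0 bound=2 product=14

Answer: 2 4 4 2 0 1 4 3 2 4 2 0 2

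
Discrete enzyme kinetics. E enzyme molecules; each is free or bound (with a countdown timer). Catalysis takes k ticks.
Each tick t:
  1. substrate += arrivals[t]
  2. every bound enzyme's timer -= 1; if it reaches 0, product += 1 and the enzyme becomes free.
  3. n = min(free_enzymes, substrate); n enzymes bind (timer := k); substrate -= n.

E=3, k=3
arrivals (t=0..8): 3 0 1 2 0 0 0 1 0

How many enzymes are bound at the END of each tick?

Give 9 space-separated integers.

Answer: 3 3 3 3 3 3 0 1 1

Derivation:
t=0: arr=3 -> substrate=0 bound=3 product=0
t=1: arr=0 -> substrate=0 bound=3 product=0
t=2: arr=1 -> substrate=1 bound=3 product=0
t=3: arr=2 -> substrate=0 bound=3 product=3
t=4: arr=0 -> substrate=0 bound=3 product=3
t=5: arr=0 -> substrate=0 bound=3 product=3
t=6: arr=0 -> substrate=0 bound=0 product=6
t=7: arr=1 -> substrate=0 bound=1 product=6
t=8: arr=0 -> substrate=0 bound=1 product=6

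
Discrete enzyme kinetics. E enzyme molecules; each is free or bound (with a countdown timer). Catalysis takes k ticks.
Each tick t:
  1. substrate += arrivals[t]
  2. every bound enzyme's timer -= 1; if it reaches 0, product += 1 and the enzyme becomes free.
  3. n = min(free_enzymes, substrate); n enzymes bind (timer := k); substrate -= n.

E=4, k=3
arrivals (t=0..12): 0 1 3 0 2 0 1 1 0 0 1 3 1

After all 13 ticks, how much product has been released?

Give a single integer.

t=0: arr=0 -> substrate=0 bound=0 product=0
t=1: arr=1 -> substrate=0 bound=1 product=0
t=2: arr=3 -> substrate=0 bound=4 product=0
t=3: arr=0 -> substrate=0 bound=4 product=0
t=4: arr=2 -> substrate=1 bound=4 product=1
t=5: arr=0 -> substrate=0 bound=2 product=4
t=6: arr=1 -> substrate=0 bound=3 product=4
t=7: arr=1 -> substrate=0 bound=3 product=5
t=8: arr=0 -> substrate=0 bound=2 product=6
t=9: arr=0 -> substrate=0 bound=1 product=7
t=10: arr=1 -> substrate=0 bound=1 product=8
t=11: arr=3 -> substrate=0 bound=4 product=8
t=12: arr=1 -> substrate=1 bound=4 product=8

Answer: 8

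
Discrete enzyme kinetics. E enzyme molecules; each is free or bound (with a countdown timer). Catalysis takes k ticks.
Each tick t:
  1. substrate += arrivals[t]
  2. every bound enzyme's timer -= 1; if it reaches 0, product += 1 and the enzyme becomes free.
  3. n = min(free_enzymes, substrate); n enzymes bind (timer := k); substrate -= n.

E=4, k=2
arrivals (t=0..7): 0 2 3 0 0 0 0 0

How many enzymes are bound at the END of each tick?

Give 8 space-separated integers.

t=0: arr=0 -> substrate=0 bound=0 product=0
t=1: arr=2 -> substrate=0 bound=2 product=0
t=2: arr=3 -> substrate=1 bound=4 product=0
t=3: arr=0 -> substrate=0 bound=3 product=2
t=4: arr=0 -> substrate=0 bound=1 product=4
t=5: arr=0 -> substrate=0 bound=0 product=5
t=6: arr=0 -> substrate=0 bound=0 product=5
t=7: arr=0 -> substrate=0 bound=0 product=5

Answer: 0 2 4 3 1 0 0 0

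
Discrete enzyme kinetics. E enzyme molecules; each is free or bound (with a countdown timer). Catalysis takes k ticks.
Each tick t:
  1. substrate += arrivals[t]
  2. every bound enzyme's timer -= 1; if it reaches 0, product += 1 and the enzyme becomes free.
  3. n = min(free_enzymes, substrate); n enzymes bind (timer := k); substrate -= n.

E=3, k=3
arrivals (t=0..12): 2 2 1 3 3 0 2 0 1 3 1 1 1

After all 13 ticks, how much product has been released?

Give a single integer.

t=0: arr=2 -> substrate=0 bound=2 product=0
t=1: arr=2 -> substrate=1 bound=3 product=0
t=2: arr=1 -> substrate=2 bound=3 product=0
t=3: arr=3 -> substrate=3 bound=3 product=2
t=4: arr=3 -> substrate=5 bound=3 product=3
t=5: arr=0 -> substrate=5 bound=3 product=3
t=6: arr=2 -> substrate=5 bound=3 product=5
t=7: arr=0 -> substrate=4 bound=3 product=6
t=8: arr=1 -> substrate=5 bound=3 product=6
t=9: arr=3 -> substrate=6 bound=3 product=8
t=10: arr=1 -> substrate=6 bound=3 product=9
t=11: arr=1 -> substrate=7 bound=3 product=9
t=12: arr=1 -> substrate=6 bound=3 product=11

Answer: 11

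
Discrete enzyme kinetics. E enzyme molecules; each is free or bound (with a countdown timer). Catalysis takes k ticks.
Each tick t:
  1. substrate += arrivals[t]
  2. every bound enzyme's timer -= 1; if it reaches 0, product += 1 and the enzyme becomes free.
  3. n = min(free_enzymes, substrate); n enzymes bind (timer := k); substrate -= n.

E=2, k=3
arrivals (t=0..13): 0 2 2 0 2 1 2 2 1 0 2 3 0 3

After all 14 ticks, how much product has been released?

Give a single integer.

Answer: 8

Derivation:
t=0: arr=0 -> substrate=0 bound=0 product=0
t=1: arr=2 -> substrate=0 bound=2 product=0
t=2: arr=2 -> substrate=2 bound=2 product=0
t=3: arr=0 -> substrate=2 bound=2 product=0
t=4: arr=2 -> substrate=2 bound=2 product=2
t=5: arr=1 -> substrate=3 bound=2 product=2
t=6: arr=2 -> substrate=5 bound=2 product=2
t=7: arr=2 -> substrate=5 bound=2 product=4
t=8: arr=1 -> substrate=6 bound=2 product=4
t=9: arr=0 -> substrate=6 bound=2 product=4
t=10: arr=2 -> substrate=6 bound=2 product=6
t=11: arr=3 -> substrate=9 bound=2 product=6
t=12: arr=0 -> substrate=9 bound=2 product=6
t=13: arr=3 -> substrate=10 bound=2 product=8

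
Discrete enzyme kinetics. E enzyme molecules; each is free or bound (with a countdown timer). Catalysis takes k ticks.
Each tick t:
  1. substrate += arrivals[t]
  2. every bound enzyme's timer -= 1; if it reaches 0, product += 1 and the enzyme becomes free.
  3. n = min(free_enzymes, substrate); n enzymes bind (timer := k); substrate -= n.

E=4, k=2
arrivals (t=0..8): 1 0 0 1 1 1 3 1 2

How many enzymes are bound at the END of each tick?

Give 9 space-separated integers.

t=0: arr=1 -> substrate=0 bound=1 product=0
t=1: arr=0 -> substrate=0 bound=1 product=0
t=2: arr=0 -> substrate=0 bound=0 product=1
t=3: arr=1 -> substrate=0 bound=1 product=1
t=4: arr=1 -> substrate=0 bound=2 product=1
t=5: arr=1 -> substrate=0 bound=2 product=2
t=6: arr=3 -> substrate=0 bound=4 product=3
t=7: arr=1 -> substrate=0 bound=4 product=4
t=8: arr=2 -> substrate=0 bound=3 product=7

Answer: 1 1 0 1 2 2 4 4 3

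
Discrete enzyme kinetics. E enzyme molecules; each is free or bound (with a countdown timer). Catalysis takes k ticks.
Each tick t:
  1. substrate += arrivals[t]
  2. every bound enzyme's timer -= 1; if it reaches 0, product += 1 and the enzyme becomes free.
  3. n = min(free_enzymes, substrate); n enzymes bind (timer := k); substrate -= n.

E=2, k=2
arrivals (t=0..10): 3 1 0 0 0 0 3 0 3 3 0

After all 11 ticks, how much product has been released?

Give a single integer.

t=0: arr=3 -> substrate=1 bound=2 product=0
t=1: arr=1 -> substrate=2 bound=2 product=0
t=2: arr=0 -> substrate=0 bound=2 product=2
t=3: arr=0 -> substrate=0 bound=2 product=2
t=4: arr=0 -> substrate=0 bound=0 product=4
t=5: arr=0 -> substrate=0 bound=0 product=4
t=6: arr=3 -> substrate=1 bound=2 product=4
t=7: arr=0 -> substrate=1 bound=2 product=4
t=8: arr=3 -> substrate=2 bound=2 product=6
t=9: arr=3 -> substrate=5 bound=2 product=6
t=10: arr=0 -> substrate=3 bound=2 product=8

Answer: 8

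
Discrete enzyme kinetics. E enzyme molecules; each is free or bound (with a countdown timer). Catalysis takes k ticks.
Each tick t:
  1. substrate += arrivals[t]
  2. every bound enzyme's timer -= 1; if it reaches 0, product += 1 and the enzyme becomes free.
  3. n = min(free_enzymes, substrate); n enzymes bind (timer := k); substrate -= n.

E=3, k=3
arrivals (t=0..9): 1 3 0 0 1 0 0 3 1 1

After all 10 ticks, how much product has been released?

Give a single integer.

t=0: arr=1 -> substrate=0 bound=1 product=0
t=1: arr=3 -> substrate=1 bound=3 product=0
t=2: arr=0 -> substrate=1 bound=3 product=0
t=3: arr=0 -> substrate=0 bound=3 product=1
t=4: arr=1 -> substrate=0 bound=2 product=3
t=5: arr=0 -> substrate=0 bound=2 product=3
t=6: arr=0 -> substrate=0 bound=1 product=4
t=7: arr=3 -> substrate=0 bound=3 product=5
t=8: arr=1 -> substrate=1 bound=3 product=5
t=9: arr=1 -> substrate=2 bound=3 product=5

Answer: 5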